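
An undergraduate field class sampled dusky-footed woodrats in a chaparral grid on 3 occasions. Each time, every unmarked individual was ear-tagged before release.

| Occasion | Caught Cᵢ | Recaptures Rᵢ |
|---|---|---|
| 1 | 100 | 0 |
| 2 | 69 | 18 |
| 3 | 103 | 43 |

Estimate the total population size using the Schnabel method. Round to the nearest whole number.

Marked at large before each occasion: Mᵢ = Σⱼ<ᵢ (Cⱼ − Rⱼ) → M1=0, M2=100, M3=151
Σ MᵢCᵢ = 0·100 + 100·69 + 151·103 = 0 + 6900 + 15553 = 22453
Σ Rᵢ = 0 + 18 + 43 = 61
N̂ = 22453 / 61 ≈ 368.1 → 368

N ≈ 368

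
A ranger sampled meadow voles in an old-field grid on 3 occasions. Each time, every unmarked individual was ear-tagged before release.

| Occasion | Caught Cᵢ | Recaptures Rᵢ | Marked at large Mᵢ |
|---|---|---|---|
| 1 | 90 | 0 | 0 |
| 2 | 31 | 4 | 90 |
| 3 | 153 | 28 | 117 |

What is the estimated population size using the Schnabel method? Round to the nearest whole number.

Σ MᵢCᵢ = 0·90 + 90·31 + 117·153 = 0 + 2790 + 17901 = 20691
Σ Rᵢ = 0 + 4 + 28 = 32
N̂ = 20691 / 32 ≈ 646.6 → 647

N ≈ 647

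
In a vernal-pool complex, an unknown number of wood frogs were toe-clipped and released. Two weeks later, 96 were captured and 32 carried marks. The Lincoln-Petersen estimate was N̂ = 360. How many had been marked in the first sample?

From N = M·C/R: M = N·R / C = 360·32 / 96 = 11520 / 96 = 120.

M = 120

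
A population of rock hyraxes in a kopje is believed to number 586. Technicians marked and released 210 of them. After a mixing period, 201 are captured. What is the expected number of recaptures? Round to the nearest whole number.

The marked fraction of the population is 210/586, so in a sample of 201 expect C·(M/N) marked.
E[R] = 210 × 201 / 586 = 42210 / 586 ≈ 72.0 → 72

expected recaptures ≈ 72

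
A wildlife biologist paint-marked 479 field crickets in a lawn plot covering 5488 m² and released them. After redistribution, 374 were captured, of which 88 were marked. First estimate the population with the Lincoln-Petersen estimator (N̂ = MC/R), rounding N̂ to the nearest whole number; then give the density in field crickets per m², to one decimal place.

density ≈ 0.4 field crickets per m²

N̂ = 479·374/88 = 179146/88 ≈ 2035.8 → 2036
Density = N̂ / area = 2036 / 5488 ≈ 0.37 → 0.4 per m²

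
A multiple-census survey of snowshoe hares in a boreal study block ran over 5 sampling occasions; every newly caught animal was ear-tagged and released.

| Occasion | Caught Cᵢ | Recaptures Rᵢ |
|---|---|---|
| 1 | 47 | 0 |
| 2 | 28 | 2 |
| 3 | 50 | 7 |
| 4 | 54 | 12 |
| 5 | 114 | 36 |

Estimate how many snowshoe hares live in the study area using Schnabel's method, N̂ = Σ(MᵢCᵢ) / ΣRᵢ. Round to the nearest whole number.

Marked at large before each occasion: Mᵢ = Σⱼ<ᵢ (Cⱼ − Rⱼ) → M1=0, M2=47, M3=73, M4=116, M5=158
Σ MᵢCᵢ = 0·47 + 47·28 + 73·50 + 116·54 + 158·114 = 0 + 1316 + 3650 + 6264 + 18012 = 29242
Σ Rᵢ = 0 + 2 + 7 + 12 + 36 = 57
N̂ = 29242 / 57 ≈ 513.0 → 513

N ≈ 513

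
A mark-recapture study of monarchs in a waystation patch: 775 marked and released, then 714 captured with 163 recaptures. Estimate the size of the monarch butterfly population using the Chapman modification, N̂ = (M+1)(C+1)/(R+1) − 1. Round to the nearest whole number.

N ≈ 3382

N̂ = (775+1)(714+1)/(163+1) − 1 = 776·715/164 − 1
= 554840/164 − 1 ≈ 3383.2 − 1 ≈ 3382.2 → 3382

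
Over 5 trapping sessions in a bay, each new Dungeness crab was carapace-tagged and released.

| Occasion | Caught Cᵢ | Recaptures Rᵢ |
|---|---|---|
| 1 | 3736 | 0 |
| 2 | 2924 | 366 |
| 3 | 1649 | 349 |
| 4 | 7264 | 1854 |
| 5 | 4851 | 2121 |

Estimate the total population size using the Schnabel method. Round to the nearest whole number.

N ≈ 29,754

Marked at large before each occasion: Mᵢ = Σⱼ<ᵢ (Cⱼ − Rⱼ) → M1=0, M2=3736, M3=6294, M4=7594, M5=13004
Σ MᵢCᵢ = 0·3736 + 3736·2924 + 6294·1649 + 7594·7264 + 13004·4851 = 0 + 10924064 + 10378806 + 55162816 + 63082404 = 139548090
Σ Rᵢ = 0 + 366 + 349 + 1854 + 2121 = 4690
N̂ = 139548090 / 4690 ≈ 29754.4 → 29754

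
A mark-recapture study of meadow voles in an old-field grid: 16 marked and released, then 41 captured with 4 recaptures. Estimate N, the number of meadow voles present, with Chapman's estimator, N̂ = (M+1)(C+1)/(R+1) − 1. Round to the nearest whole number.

N ≈ 142

N̂ = (16+1)(41+1)/(4+1) − 1 = 17·42/5 − 1
= 714/5 − 1 ≈ 142.8 − 1 ≈ 141.8 → 142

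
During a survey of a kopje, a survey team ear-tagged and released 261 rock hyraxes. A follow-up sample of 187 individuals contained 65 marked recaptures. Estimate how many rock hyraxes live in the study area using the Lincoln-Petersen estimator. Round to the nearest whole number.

N = (261 × 187) / 65 = 48807 / 65 ≈ 750.9 → 751

N ≈ 751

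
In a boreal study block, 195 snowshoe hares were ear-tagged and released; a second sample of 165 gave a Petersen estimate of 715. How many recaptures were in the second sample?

From N = M·C/R: R = M·C / N = 195·165 / 715 = 32175 / 715 = 45.

R = 45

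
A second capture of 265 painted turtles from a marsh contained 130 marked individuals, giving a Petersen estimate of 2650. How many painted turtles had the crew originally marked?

From N = M·C/R: M = N·R / C = 2650·130 / 265 = 344500 / 265 = 1300.

M = 1300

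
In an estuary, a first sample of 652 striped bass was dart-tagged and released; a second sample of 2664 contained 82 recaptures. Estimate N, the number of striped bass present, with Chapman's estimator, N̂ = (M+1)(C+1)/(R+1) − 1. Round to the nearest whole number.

N ≈ 20,966

N̂ = (652+1)(2664+1)/(82+1) − 1 = 653·2665/83 − 1
= 1740245/83 − 1 ≈ 20966.8 − 1 ≈ 20965.8 → 20966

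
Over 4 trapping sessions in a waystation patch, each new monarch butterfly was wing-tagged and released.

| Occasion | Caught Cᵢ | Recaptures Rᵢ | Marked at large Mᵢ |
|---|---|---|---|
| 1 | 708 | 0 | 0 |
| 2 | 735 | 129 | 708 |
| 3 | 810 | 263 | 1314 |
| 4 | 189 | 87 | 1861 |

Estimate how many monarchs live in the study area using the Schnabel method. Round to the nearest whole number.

N ≈ 4043

Σ MᵢCᵢ = 0·708 + 708·735 + 1314·810 + 1861·189 = 0 + 520380 + 1064340 + 351729 = 1936449
Σ Rᵢ = 0 + 129 + 263 + 87 = 479
N̂ = 1936449 / 479 ≈ 4042.7 → 4043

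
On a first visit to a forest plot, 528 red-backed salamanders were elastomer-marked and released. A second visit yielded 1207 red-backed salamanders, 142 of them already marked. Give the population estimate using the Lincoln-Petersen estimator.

Lincoln-Petersen assumes M/N = R/C, so N = M·C / R.
N = (528 × 1207) / 142 = 637296 / 142 = 4488

N = 4488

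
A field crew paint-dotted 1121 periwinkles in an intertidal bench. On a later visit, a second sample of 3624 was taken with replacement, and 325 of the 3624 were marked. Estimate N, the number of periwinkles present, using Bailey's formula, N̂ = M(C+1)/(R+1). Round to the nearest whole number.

N ≈ 12,465

N̂ = 1121·(3624+1)/(325+1) = 1121·3625/326 = 4063625/326 ≈ 12465.1 → 12465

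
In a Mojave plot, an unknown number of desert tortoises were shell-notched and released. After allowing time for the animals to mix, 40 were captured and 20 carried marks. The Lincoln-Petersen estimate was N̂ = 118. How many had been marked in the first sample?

M = 59

From N = M·C/R: M = N·R / C = 118·20 / 40 = 2360 / 40 = 59.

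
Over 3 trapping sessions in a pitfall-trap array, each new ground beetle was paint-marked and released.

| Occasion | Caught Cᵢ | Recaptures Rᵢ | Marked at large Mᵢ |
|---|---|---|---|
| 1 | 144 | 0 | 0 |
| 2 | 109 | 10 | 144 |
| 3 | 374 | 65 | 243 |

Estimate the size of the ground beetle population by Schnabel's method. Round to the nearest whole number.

N ≈ 1421

Σ MᵢCᵢ = 0·144 + 144·109 + 243·374 = 0 + 15696 + 90882 = 106578
Σ Rᵢ = 0 + 10 + 65 = 75
N̂ = 106578 / 75 ≈ 1421.0 → 1421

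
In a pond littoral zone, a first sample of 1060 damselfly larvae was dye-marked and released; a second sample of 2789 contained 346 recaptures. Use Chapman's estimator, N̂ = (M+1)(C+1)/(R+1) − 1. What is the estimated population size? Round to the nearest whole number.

N ≈ 8530

N̂ = (1060+1)(2789+1)/(346+1) − 1 = 1061·2790/347 − 1
= 2960190/347 − 1 ≈ 8530.8 − 1 ≈ 8529.8 → 8530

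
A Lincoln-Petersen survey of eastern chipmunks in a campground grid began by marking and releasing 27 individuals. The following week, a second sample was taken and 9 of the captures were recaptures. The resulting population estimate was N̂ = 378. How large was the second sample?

From N = M·C/R: C = N·R / M = 378·9 / 27 = 3402 / 27 = 126.

C = 126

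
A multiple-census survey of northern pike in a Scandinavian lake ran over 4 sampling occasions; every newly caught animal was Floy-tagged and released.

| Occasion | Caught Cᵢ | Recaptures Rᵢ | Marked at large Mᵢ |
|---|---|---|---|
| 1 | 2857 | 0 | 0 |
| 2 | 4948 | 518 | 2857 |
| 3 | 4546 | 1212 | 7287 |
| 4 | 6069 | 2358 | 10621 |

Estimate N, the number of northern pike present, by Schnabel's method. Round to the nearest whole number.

Σ MᵢCᵢ = 0·2857 + 2857·4948 + 7287·4546 + 10621·6069 = 0 + 14136436 + 33126702 + 64458849 = 111721987
Σ Rᵢ = 0 + 518 + 1212 + 2358 = 4088
N̂ = 111721987 / 4088 ≈ 27329.3 → 27329

N ≈ 27,329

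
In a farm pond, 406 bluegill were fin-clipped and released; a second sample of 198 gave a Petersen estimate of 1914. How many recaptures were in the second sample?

From N = M·C/R: R = M·C / N = 406·198 / 1914 = 80388 / 1914 = 42.

R = 42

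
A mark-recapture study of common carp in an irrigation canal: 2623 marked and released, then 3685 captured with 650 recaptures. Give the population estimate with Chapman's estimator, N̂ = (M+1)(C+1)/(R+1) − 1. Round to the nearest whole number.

N̂ = (2623+1)(3685+1)/(650+1) − 1 = 2624·3686/651 − 1
= 9672064/651 − 1 ≈ 14857.2 − 1 ≈ 14856.2 → 14856

N ≈ 14,856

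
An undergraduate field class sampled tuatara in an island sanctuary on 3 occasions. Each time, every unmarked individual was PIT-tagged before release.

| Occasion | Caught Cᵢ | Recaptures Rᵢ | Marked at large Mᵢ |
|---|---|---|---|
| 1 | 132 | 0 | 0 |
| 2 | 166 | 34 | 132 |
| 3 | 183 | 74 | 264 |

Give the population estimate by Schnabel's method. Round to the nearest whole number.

Σ MᵢCᵢ = 0·132 + 132·166 + 264·183 = 0 + 21912 + 48312 = 70224
Σ Rᵢ = 0 + 34 + 74 = 108
N̂ = 70224 / 108 ≈ 650.2 → 650

N ≈ 650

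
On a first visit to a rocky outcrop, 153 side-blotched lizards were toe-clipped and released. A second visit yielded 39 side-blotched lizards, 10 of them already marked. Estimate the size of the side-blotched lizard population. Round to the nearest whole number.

The marked fraction in the recapture sample should equal the marked fraction in the population: 10/39 = 153/N.
N = (153 × 39) / 10 = 5967 / 10 ≈ 596.7 → 597

N ≈ 597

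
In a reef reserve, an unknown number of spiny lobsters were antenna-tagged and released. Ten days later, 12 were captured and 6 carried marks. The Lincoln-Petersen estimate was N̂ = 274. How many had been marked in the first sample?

M = 137

From N = M·C/R: M = N·R / C = 274·6 / 12 = 1644 / 12 = 137.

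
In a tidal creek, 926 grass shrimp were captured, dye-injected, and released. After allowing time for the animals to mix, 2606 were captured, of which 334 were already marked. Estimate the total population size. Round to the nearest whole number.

Lincoln-Petersen assumes M/N = R/C, so N = M·C / R.
N = (926 × 2606) / 334 = 2413156 / 334 ≈ 7225.0 → 7225

N ≈ 7225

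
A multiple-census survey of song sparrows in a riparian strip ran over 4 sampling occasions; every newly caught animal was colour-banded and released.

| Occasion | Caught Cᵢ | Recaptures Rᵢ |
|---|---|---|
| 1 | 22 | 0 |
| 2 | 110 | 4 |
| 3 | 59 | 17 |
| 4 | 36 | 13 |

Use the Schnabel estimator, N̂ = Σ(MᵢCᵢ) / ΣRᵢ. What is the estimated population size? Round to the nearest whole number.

Marked at large before each occasion: Mᵢ = Σⱼ<ᵢ (Cⱼ − Rⱼ) → M1=0, M2=22, M3=128, M4=170
Σ MᵢCᵢ = 0·22 + 22·110 + 128·59 + 170·36 = 0 + 2420 + 7552 + 6120 = 16092
Σ Rᵢ = 0 + 4 + 17 + 13 = 34
N̂ = 16092 / 34 ≈ 473.3 → 473

N ≈ 473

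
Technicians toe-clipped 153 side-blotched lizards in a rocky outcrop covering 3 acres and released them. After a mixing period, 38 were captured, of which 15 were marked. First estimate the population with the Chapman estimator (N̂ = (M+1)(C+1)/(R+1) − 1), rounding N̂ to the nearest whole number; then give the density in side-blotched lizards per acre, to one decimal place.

density ≈ 124.7 side-blotched lizards per acre

N̂ = 154·39/16 − 1 = 6006/16 − 1 ≈ 374.4 → 374
Density = N̂ / area = 374 / 3 ≈ 124.67 → 124.7 per acre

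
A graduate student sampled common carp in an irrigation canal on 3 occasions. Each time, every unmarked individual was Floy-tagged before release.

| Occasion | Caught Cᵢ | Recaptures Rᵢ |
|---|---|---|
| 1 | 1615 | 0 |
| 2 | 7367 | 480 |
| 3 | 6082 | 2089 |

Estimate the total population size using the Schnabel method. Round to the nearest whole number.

Marked at large before each occasion: Mᵢ = Σⱼ<ᵢ (Cⱼ − Rⱼ) → M1=0, M2=1615, M3=8502
Σ MᵢCᵢ = 0·1615 + 1615·7367 + 8502·6082 = 0 + 11897705 + 51709164 = 63606869
Σ Rᵢ = 0 + 480 + 2089 = 2569
N̂ = 63606869 / 2569 ≈ 24759.4 → 24759

N ≈ 24,759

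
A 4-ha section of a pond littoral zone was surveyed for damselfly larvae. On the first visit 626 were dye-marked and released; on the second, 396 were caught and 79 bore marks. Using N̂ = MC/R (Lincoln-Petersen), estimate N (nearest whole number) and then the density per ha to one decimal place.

N̂ = 626·396/79 = 247896/79 ≈ 3137.9 → 3138
Density = N̂ / area = 3138 / 4 ≈ 784.50 → 784.5 per ha

density ≈ 784.5 damselfly larvae per ha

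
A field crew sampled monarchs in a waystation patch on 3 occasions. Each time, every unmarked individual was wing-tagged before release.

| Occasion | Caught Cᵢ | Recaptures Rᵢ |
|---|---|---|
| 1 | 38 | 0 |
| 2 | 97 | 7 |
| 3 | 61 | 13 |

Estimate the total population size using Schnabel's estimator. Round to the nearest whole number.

Marked at large before each occasion: Mᵢ = Σⱼ<ᵢ (Cⱼ − Rⱼ) → M1=0, M2=38, M3=128
Σ MᵢCᵢ = 0·38 + 38·97 + 128·61 = 0 + 3686 + 7808 = 11494
Σ Rᵢ = 0 + 7 + 13 = 20
N̂ = 11494 / 20 ≈ 574.7 → 575

N ≈ 575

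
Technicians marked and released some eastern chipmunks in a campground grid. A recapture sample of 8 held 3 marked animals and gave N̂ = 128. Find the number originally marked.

M = 48

From N = M·C/R: M = N·R / C = 128·3 / 8 = 384 / 8 = 48.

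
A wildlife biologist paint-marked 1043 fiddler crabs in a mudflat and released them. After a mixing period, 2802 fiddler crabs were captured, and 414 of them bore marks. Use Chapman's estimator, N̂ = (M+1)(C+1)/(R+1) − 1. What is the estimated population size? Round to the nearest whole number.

N ≈ 7050

N̂ = (1043+1)(2802+1)/(414+1) − 1 = 1044·2803/415 − 1
= 2926332/415 − 1 ≈ 7051.4 − 1 ≈ 7050.4 → 7050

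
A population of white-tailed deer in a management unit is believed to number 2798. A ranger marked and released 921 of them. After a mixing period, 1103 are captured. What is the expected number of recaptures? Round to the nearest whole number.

expected recaptures ≈ 363

The marked fraction of the population is 921/2798, so in a sample of 1103 expect C·(M/N) marked.
E[R] = 921 × 1103 / 2798 = 1015863 / 2798 ≈ 363.1 → 363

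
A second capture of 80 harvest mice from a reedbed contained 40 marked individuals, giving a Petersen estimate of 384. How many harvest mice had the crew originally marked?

From N = M·C/R: M = N·R / C = 384·40 / 80 = 15360 / 80 = 192.

M = 192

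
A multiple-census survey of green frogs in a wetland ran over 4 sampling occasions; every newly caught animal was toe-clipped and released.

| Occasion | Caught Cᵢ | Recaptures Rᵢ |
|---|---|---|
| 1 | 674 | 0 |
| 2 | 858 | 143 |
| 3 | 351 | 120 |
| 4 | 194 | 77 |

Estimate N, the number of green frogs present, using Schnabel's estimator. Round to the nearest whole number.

Marked at large before each occasion: Mᵢ = Σⱼ<ᵢ (Cⱼ − Rⱼ) → M1=0, M2=674, M3=1389, M4=1620
Σ MᵢCᵢ = 0·674 + 674·858 + 1389·351 + 1620·194 = 0 + 578292 + 487539 + 314280 = 1380111
Σ Rᵢ = 0 + 143 + 120 + 77 = 340
N̂ = 1380111 / 340 ≈ 4059.2 → 4059

N ≈ 4059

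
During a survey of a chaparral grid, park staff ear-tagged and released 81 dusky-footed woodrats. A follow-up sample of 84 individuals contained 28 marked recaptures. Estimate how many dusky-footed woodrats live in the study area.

N = 243

Lincoln-Petersen assumes M/N = R/C, so N = M·C / R.
N = (81 × 84) / 28 = 6804 / 28 = 243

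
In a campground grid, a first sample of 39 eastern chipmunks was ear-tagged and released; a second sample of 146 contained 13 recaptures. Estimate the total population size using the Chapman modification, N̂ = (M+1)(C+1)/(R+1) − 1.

N = 419

N̂ = (39+1)(146+1)/(13+1) − 1 = 40·147/14 − 1
= 5880/14 − 1 = 420 − 1 = 419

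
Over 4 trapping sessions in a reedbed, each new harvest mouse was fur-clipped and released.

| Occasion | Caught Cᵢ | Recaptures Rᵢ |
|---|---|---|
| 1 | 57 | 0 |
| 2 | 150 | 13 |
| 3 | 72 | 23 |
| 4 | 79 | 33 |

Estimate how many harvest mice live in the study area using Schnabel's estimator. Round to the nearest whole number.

Marked at large before each occasion: Mᵢ = Σⱼ<ᵢ (Cⱼ − Rⱼ) → M1=0, M2=57, M3=194, M4=243
Σ MᵢCᵢ = 0·57 + 57·150 + 194·72 + 243·79 = 0 + 8550 + 13968 + 19197 = 41715
Σ Rᵢ = 0 + 13 + 23 + 33 = 69
N̂ = 41715 / 69 ≈ 604.6 → 605

N ≈ 605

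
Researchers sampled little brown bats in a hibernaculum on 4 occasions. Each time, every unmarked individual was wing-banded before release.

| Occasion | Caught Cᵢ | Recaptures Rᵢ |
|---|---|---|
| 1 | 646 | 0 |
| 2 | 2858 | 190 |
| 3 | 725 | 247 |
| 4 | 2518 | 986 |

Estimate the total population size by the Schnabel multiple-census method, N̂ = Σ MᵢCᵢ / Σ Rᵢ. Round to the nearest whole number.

N ≈ 9696

Marked at large before each occasion: Mᵢ = Σⱼ<ᵢ (Cⱼ − Rⱼ) → M1=0, M2=646, M3=3314, M4=3792
Σ MᵢCᵢ = 0·646 + 646·2858 + 3314·725 + 3792·2518 = 0 + 1846268 + 2402650 + 9548256 = 13797174
Σ Rᵢ = 0 + 190 + 247 + 986 = 1423
N̂ = 13797174 / 1423 ≈ 9695.8 → 9696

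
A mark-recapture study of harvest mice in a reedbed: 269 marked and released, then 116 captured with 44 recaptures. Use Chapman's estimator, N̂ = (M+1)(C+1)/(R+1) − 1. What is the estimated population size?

N̂ = (269+1)(116+1)/(44+1) − 1 = 270·117/45 − 1
= 31590/45 − 1 = 702 − 1 = 701

N = 701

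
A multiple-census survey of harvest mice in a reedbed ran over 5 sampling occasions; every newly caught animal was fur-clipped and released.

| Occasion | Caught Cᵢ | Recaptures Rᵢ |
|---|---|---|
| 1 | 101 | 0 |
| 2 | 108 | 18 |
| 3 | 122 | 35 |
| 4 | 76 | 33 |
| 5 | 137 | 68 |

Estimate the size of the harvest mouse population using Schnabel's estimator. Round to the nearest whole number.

Marked at large before each occasion: Mᵢ = Σⱼ<ᵢ (Cⱼ − Rⱼ) → M1=0, M2=101, M3=191, M4=278, M5=321
Σ MᵢCᵢ = 0·101 + 101·108 + 191·122 + 278·76 + 321·137 = 0 + 10908 + 23302 + 21128 + 43977 = 99315
Σ Rᵢ = 0 + 18 + 35 + 33 + 68 = 154
N̂ = 99315 / 154 ≈ 644.9 → 645

N ≈ 645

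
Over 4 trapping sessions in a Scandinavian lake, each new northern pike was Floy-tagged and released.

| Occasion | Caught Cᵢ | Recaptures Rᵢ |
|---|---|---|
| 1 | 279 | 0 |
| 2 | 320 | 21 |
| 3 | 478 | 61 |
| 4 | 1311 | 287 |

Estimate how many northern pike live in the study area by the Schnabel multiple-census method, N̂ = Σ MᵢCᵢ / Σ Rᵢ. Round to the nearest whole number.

Marked at large before each occasion: Mᵢ = Σⱼ<ᵢ (Cⱼ − Rⱼ) → M1=0, M2=279, M3=578, M4=995
Σ MᵢCᵢ = 0·279 + 279·320 + 578·478 + 995·1311 = 0 + 89280 + 276284 + 1304445 = 1670009
Σ Rᵢ = 0 + 21 + 61 + 287 = 369
N̂ = 1670009 / 369 ≈ 4525.8 → 4526

N ≈ 4526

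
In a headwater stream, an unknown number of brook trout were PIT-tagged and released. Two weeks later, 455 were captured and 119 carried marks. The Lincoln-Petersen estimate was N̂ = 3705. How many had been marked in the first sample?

From N = M·C/R: M = N·R / C = 3705·119 / 455 = 440895 / 455 = 969.

M = 969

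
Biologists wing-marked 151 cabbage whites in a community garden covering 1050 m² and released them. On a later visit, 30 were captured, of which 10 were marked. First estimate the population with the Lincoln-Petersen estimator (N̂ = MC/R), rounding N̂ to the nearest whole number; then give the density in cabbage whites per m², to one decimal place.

N̂ = 151·30/10 = 4530/10 = 453
Density = N̂ / area = 453 / 1050 ≈ 0.43 → 0.4 per m²

density ≈ 0.4 cabbage whites per m²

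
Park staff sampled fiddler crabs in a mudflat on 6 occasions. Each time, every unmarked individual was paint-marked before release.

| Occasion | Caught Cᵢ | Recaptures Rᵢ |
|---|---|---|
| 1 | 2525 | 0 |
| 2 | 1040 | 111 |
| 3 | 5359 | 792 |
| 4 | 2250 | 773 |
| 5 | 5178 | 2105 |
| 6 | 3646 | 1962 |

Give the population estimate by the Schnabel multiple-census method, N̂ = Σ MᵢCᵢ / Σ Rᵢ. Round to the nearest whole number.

Marked at large before each occasion: Mᵢ = Σⱼ<ᵢ (Cⱼ − Rⱼ) → M1=0, M2=2525, M3=3454, M4=8021, M5=9498, M6=12571
Σ MᵢCᵢ = 0·2525 + 2525·1040 + 3454·5359 + 8021·2250 + 9498·5178 + 12571·3646 = 0 + 2626000 + 18509986 + 18047250 + 49180644 + 45833866 = 134197746
Σ Rᵢ = 0 + 111 + 792 + 773 + 2105 + 1962 = 5743
N̂ = 134197746 / 5743 ≈ 23367.2 → 23367

N ≈ 23,367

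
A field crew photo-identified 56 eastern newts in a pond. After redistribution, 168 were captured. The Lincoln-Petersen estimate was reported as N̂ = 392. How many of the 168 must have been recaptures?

R = 24

From N = M·C/R: R = M·C / N = 56·168 / 392 = 9408 / 392 = 24.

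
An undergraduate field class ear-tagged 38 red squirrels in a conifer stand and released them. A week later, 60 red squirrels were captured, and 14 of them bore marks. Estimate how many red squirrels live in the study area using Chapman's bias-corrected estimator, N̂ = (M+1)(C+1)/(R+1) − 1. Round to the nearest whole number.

N ≈ 158

N̂ = (38+1)(60+1)/(14+1) − 1 = 39·61/15 − 1
= 2379/15 − 1 ≈ 158.6 − 1 ≈ 157.6 → 158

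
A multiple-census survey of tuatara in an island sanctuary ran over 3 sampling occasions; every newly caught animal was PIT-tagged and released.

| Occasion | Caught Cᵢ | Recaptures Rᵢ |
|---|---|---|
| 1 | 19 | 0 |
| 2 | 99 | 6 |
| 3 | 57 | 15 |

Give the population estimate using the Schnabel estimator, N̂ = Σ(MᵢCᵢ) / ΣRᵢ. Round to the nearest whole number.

Marked at large before each occasion: Mᵢ = Σⱼ<ᵢ (Cⱼ − Rⱼ) → M1=0, M2=19, M3=112
Σ MᵢCᵢ = 0·19 + 19·99 + 112·57 = 0 + 1881 + 6384 = 8265
Σ Rᵢ = 0 + 6 + 15 = 21
N̂ = 8265 / 21 ≈ 393.6 → 394

N ≈ 394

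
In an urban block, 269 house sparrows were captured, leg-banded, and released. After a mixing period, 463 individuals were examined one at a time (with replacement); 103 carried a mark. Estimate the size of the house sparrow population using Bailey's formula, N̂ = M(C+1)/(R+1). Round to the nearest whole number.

N̂ = 269·(463+1)/(103+1) = 269·464/104 = 124816/104 ≈ 1200.2 → 1200

N ≈ 1200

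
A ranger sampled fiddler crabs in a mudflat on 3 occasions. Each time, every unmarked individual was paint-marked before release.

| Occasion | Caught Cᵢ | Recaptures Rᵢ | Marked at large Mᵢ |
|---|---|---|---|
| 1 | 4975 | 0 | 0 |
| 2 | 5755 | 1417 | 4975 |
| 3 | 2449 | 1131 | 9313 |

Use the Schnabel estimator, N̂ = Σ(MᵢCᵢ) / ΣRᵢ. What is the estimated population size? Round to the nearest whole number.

N ≈ 20,188

Σ MᵢCᵢ = 0·4975 + 4975·5755 + 9313·2449 = 0 + 28631125 + 22807537 = 51438662
Σ Rᵢ = 0 + 1417 + 1131 = 2548
N̂ = 51438662 / 2548 ≈ 20187.9 → 20188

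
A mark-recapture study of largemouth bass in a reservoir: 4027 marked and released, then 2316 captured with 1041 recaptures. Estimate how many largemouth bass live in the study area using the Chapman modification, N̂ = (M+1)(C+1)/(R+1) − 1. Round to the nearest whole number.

N̂ = (4027+1)(2316+1)/(1041+1) − 1 = 4028·2317/1042 − 1
= 9332876/1042 − 1 ≈ 8956.7 − 1 ≈ 8955.7 → 8956

N ≈ 8956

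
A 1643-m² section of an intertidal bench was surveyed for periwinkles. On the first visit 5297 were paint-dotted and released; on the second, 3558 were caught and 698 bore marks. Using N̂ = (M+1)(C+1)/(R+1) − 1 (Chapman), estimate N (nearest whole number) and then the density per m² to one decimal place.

N̂ = 5298·3559/699 − 1 = 18855582/699 − 1 ≈ 26974.1 → 26974
Density = N̂ / area = 26974 / 1643 ≈ 16.42 → 16.4 per m²

density ≈ 16.4 periwinkles per m²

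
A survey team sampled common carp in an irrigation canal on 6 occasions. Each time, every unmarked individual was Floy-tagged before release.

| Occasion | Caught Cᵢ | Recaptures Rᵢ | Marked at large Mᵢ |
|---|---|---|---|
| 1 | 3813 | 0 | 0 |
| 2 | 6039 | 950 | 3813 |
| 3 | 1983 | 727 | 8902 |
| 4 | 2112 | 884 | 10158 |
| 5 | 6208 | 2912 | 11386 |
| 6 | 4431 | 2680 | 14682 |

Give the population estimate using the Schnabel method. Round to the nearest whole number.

N ≈ 24,270

Σ MᵢCᵢ = 0·3813 + 3813·6039 + 8902·1983 + 10158·2112 + 11386·6208 + 14682·4431 = 0 + 23026707 + 17652666 + 21453696 + 70684288 + 65055942 = 197873299
Σ Rᵢ = 0 + 950 + 727 + 884 + 2912 + 2680 = 8153
N̂ = 197873299 / 8153 ≈ 24270.0 → 24270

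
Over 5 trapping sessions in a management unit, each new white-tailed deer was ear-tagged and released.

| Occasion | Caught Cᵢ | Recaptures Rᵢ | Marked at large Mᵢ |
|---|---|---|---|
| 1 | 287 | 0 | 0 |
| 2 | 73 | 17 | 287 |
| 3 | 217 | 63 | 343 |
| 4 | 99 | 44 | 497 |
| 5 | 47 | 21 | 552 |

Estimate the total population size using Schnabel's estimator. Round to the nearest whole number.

Σ MᵢCᵢ = 0·287 + 287·73 + 343·217 + 497·99 + 552·47 = 0 + 20951 + 74431 + 49203 + 25944 = 170529
Σ Rᵢ = 0 + 17 + 63 + 44 + 21 = 145
N̂ = 170529 / 145 ≈ 1176.1 → 1176

N ≈ 1176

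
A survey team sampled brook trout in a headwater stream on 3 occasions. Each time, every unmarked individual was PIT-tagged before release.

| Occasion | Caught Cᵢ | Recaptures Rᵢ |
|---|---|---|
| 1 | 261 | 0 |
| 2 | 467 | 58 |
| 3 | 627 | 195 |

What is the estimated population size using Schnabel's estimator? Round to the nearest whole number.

N ≈ 2142

Marked at large before each occasion: Mᵢ = Σⱼ<ᵢ (Cⱼ − Rⱼ) → M1=0, M2=261, M3=670
Σ MᵢCᵢ = 0·261 + 261·467 + 670·627 = 0 + 121887 + 420090 = 541977
Σ Rᵢ = 0 + 58 + 195 = 253
N̂ = 541977 / 253 ≈ 2142.2 → 2142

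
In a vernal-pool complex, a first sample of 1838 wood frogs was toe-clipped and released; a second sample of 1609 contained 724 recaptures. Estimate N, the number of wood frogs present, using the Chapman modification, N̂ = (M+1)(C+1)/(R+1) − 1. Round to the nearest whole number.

N ≈ 4083

N̂ = (1838+1)(1609+1)/(724+1) − 1 = 1839·1610/725 − 1
= 2960790/725 − 1 ≈ 4083.8 − 1 ≈ 4082.8 → 4083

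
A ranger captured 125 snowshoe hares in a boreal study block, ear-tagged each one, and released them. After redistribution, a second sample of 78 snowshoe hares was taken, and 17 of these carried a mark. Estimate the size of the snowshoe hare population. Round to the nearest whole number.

N = (125 × 78) / 17 = 9750 / 17 ≈ 573.5 → 574

N ≈ 574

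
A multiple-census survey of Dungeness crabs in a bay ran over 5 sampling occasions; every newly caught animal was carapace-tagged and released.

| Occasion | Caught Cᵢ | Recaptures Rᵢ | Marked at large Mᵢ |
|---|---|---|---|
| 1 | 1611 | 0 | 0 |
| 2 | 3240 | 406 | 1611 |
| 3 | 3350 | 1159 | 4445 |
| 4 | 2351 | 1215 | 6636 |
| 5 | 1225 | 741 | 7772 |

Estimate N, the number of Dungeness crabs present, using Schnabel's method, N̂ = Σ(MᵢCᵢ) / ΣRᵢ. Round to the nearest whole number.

N ≈ 12,846

Σ MᵢCᵢ = 0·1611 + 1611·3240 + 4445·3350 + 6636·2351 + 7772·1225 = 0 + 5219640 + 14890750 + 15601236 + 9520700 = 45232326
Σ Rᵢ = 0 + 406 + 1159 + 1215 + 741 = 3521
N̂ = 45232326 / 3521 ≈ 12846.4 → 12846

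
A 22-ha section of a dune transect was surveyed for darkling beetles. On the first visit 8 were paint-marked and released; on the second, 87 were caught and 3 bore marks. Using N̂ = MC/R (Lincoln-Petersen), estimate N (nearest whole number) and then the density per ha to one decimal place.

density ≈ 10.5 darkling beetles per ha

N̂ = 8·87/3 = 696/3 = 232
Density = N̂ / area = 232 / 22 ≈ 10.545 → 10.5 per ha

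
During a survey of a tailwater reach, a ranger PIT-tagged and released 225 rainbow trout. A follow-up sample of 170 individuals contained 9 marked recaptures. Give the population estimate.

N = 4250

Lincoln-Petersen assumes M/N = R/C, so N = M·C / R.
N = (225 × 170) / 9 = 38250 / 9 = 4250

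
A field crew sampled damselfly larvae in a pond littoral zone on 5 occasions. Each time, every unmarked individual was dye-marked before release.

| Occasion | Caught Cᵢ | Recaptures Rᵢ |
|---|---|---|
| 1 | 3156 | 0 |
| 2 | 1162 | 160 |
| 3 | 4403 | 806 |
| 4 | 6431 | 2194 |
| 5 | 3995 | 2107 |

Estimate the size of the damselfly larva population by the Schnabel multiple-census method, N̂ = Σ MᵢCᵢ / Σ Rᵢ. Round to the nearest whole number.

N ≈ 22,737

Marked at large before each occasion: Mᵢ = Σⱼ<ᵢ (Cⱼ − Rⱼ) → M1=0, M2=3156, M3=4158, M4=7755, M5=11992
Σ MᵢCᵢ = 0·3156 + 3156·1162 + 4158·4403 + 7755·6431 + 11992·3995 = 0 + 3667272 + 18307674 + 49872405 + 47908040 = 119755391
Σ Rᵢ = 0 + 160 + 806 + 2194 + 2107 = 5267
N̂ = 119755391 / 5267 ≈ 22736.9 → 22737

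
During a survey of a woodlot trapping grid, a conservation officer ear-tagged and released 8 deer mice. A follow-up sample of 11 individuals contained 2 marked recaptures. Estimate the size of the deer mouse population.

N = 44

If marked individuals mix randomly, R/C ≈ M/N, giving N ≈ M·C/R.
N = (8 × 11) / 2 = 88 / 2 = 44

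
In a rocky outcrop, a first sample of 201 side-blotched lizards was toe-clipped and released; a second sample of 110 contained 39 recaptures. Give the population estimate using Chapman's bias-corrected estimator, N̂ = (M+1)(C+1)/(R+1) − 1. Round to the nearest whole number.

N ≈ 560

N̂ = (201+1)(110+1)/(39+1) − 1 = 202·111/40 − 1
= 22422/40 − 1 ≈ 560.5 − 1 ≈ 559.5 → 560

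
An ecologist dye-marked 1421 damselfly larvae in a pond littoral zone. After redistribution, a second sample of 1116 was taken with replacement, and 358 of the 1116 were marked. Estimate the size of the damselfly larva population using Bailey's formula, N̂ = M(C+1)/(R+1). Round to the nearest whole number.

N̂ = 1421·(1116+1)/(358+1) = 1421·1117/359 = 1587257/359 ≈ 4421.3 → 4421

N ≈ 4421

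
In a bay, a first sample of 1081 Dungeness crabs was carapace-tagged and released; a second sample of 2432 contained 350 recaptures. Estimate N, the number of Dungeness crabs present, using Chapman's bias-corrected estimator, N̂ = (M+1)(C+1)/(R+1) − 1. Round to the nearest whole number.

N̂ = (1081+1)(2432+1)/(350+1) − 1 = 1082·2433/351 − 1
= 2632506/351 − 1 ≈ 7500.0 − 1 ≈ 7499.0 → 7499

N ≈ 7499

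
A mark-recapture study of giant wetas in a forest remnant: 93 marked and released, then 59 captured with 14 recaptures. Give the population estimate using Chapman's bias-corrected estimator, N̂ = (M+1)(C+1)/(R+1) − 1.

N̂ = (93+1)(59+1)/(14+1) − 1 = 94·60/15 − 1
= 5640/15 − 1 = 376 − 1 = 375

N = 375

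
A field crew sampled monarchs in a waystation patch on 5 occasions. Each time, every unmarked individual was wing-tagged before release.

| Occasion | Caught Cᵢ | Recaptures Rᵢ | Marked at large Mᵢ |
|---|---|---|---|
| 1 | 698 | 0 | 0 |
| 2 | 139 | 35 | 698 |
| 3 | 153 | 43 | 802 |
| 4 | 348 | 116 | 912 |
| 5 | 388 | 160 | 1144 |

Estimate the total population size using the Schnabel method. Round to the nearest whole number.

N ≈ 2771

Σ MᵢCᵢ = 0·698 + 698·139 + 802·153 + 912·348 + 1144·388 = 0 + 97022 + 122706 + 317376 + 443872 = 980976
Σ Rᵢ = 0 + 35 + 43 + 116 + 160 = 354
N̂ = 980976 / 354 ≈ 2771.1 → 2771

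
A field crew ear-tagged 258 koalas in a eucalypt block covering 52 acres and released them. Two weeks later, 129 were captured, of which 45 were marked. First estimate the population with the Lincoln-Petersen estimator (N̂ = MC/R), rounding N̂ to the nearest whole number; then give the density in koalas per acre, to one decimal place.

density ≈ 14.2 koalas per acre

N̂ = 258·129/45 = 33282/45 ≈ 739.6 → 740
Density = N̂ / area = 740 / 52 ≈ 14.23 → 14.2 per acre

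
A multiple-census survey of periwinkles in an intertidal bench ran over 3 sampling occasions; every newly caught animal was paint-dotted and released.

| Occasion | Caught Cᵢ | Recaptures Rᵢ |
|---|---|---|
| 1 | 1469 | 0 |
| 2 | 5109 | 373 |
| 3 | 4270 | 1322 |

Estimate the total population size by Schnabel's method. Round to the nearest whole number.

Marked at large before each occasion: Mᵢ = Σⱼ<ᵢ (Cⱼ − Rⱼ) → M1=0, M2=1469, M3=6205
Σ MᵢCᵢ = 0·1469 + 1469·5109 + 6205·4270 = 0 + 7505121 + 26495350 = 34000471
Σ Rᵢ = 0 + 373 + 1322 = 1695
N̂ = 34000471 / 1695 ≈ 20059.3 → 20059

N ≈ 20,059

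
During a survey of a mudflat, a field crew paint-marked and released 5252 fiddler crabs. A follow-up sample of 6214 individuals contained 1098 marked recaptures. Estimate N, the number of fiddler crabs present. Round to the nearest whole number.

The marked fraction in the recapture sample should equal the marked fraction in the population: 1098/6214 = 5252/N.
N = (5252 × 6214) / 1098 = 32635928 / 1098 ≈ 29723.1 → 29723

N ≈ 29,723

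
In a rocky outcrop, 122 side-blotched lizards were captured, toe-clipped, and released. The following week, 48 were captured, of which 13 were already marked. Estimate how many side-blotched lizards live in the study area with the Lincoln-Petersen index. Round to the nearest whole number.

The marked fraction in the recapture sample should equal the marked fraction in the population: 13/48 = 122/N.
N = (122 × 48) / 13 = 5856 / 13 ≈ 450.46 → 450

N ≈ 450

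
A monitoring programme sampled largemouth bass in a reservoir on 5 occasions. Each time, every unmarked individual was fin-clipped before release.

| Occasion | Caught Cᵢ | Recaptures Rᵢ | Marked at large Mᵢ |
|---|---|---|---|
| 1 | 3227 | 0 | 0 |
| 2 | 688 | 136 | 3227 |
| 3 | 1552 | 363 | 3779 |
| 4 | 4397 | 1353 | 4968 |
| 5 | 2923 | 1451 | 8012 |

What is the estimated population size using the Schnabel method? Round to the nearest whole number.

N ≈ 16,152

Σ MᵢCᵢ = 0·3227 + 3227·688 + 3779·1552 + 4968·4397 + 8012·2923 = 0 + 2220176 + 5865008 + 21844296 + 23419076 = 53348556
Σ Rᵢ = 0 + 136 + 363 + 1353 + 1451 = 3303
N̂ = 53348556 / 3303 ≈ 16151.5 → 16152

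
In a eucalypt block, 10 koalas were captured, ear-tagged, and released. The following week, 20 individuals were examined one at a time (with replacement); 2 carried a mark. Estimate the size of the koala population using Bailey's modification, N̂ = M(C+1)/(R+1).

N̂ = 10·(20+1)/(2+1) = 10·21/3 = 210/3 = 70

N = 70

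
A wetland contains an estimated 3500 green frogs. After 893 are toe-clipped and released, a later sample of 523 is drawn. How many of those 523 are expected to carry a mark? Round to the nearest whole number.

expected recaptures ≈ 133

The marked fraction of the population is 893/3500, so in a sample of 523 expect C·(M/N) marked.
E[R] = 893 × 523 / 3500 = 467039 / 3500 ≈ 133.4 → 133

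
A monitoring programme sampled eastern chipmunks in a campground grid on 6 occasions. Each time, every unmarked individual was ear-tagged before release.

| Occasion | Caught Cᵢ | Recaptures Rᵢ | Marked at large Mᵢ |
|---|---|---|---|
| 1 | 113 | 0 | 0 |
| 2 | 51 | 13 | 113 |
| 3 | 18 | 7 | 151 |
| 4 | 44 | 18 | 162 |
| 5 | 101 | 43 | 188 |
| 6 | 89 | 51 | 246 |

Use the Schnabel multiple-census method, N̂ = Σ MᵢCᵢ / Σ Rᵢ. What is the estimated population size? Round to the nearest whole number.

Σ MᵢCᵢ = 0·113 + 113·51 + 151·18 + 162·44 + 188·101 + 246·89 = 0 + 5763 + 2718 + 7128 + 18988 + 21894 = 56491
Σ Rᵢ = 0 + 13 + 7 + 18 + 43 + 51 = 132
N̂ = 56491 / 132 ≈ 428.0 → 428

N ≈ 428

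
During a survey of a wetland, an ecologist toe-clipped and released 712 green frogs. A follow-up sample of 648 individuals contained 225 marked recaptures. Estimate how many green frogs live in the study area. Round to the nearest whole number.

N ≈ 2051

N = (712 × 648) / 225 = 461376 / 225 ≈ 2050.6 → 2051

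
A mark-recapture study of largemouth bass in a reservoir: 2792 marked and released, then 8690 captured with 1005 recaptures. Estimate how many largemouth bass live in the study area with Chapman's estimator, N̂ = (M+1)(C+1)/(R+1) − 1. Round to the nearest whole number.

N̂ = (2792+1)(8690+1)/(1005+1) − 1 = 2793·8691/1006 − 1
= 24273963/1006 − 1 ≈ 24129.2 − 1 ≈ 24128.2 → 24128

N ≈ 24,128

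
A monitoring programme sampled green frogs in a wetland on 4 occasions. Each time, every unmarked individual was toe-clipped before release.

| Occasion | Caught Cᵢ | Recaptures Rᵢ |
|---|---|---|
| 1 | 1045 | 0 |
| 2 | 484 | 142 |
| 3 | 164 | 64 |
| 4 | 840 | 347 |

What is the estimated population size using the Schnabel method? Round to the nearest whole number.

N ≈ 3585

Marked at large before each occasion: Mᵢ = Σⱼ<ᵢ (Cⱼ − Rⱼ) → M1=0, M2=1045, M3=1387, M4=1487
Σ MᵢCᵢ = 0·1045 + 1045·484 + 1387·164 + 1487·840 = 0 + 505780 + 227468 + 1249080 = 1982328
Σ Rᵢ = 0 + 142 + 64 + 347 = 553
N̂ = 1982328 / 553 ≈ 3584.7 → 3585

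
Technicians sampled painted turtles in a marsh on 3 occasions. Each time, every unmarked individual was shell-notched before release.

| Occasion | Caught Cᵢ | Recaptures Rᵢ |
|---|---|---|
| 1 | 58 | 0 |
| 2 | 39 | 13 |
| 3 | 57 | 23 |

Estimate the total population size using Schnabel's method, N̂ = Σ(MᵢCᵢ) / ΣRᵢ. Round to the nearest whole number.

Marked at large before each occasion: Mᵢ = Σⱼ<ᵢ (Cⱼ − Rⱼ) → M1=0, M2=58, M3=84
Σ MᵢCᵢ = 0·58 + 58·39 + 84·57 = 0 + 2262 + 4788 = 7050
Σ Rᵢ = 0 + 13 + 23 = 36
N̂ = 7050 / 36 ≈ 195.8 → 196

N ≈ 196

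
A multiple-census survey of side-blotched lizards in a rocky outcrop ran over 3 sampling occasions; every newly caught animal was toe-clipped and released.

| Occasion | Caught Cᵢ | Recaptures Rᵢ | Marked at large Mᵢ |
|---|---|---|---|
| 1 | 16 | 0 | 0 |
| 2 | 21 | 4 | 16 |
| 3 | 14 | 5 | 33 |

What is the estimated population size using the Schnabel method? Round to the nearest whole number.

N ≈ 89

Σ MᵢCᵢ = 0·16 + 16·21 + 33·14 = 0 + 336 + 462 = 798
Σ Rᵢ = 0 + 4 + 5 = 9
N̂ = 798 / 9 ≈ 88.7 → 89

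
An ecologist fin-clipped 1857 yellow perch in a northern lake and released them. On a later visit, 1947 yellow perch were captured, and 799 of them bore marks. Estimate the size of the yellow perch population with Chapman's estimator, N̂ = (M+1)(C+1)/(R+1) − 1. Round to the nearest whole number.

N̂ = (1857+1)(1947+1)/(799+1) − 1 = 1858·1948/800 − 1
= 3619384/800 − 1 ≈ 4524.2 − 1 ≈ 4523.2 → 4523

N ≈ 4523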